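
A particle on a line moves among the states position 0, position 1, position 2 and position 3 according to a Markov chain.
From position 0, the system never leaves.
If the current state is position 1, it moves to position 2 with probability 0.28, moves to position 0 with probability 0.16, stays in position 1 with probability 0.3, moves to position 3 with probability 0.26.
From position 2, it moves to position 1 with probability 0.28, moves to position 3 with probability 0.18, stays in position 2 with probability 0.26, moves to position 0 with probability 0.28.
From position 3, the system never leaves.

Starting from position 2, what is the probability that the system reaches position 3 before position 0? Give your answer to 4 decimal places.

Let h(s) be the probability of absorption at position 3 starting from transient state s. Then h(position 3) = 1 and h(position 0) = 0. By first-step analysis:
h(position 1) = 0.16·0 + 0.3·h(position 1) + 0.28·h(position 2) + 0.26·1
h(position 2) = 0.28·0 + 0.28·h(position 1) + 0.26·h(position 2) + 0.18·1
Solving: h(position 1) = 0.5523, h(position 2) = 0.4522.
Starting from position 2, the probability is 0.4522.

0.4522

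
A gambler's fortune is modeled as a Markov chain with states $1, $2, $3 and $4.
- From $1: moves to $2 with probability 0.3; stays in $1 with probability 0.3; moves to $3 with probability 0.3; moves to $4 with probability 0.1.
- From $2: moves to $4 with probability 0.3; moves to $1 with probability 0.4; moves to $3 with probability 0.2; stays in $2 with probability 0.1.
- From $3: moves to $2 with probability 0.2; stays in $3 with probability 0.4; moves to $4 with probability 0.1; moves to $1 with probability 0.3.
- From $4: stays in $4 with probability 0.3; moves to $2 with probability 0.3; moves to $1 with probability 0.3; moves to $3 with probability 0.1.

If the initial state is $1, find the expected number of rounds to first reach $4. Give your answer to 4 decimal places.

Let t(s) be the expected number of rounds to first reach $4 from state s, with t($4) = 0. Conditioning on the first round:
t($1) = 1 + 0.3·t($1) + 0.3·t($2) + 0.3·t($3)
t($2) = 1 + 0.4·t($1) + 0.1·t($2) + 0.2·t($3)
t($3) = 1 + 0.3·t($1) + 0.2·t($2) + 0.4·t($3)
Solving: t($1) = 6.9032, t($2) = 5.7419, t($3) = 7.0323.
Expected rounds from $1 to $4: 6.9032.

6.9032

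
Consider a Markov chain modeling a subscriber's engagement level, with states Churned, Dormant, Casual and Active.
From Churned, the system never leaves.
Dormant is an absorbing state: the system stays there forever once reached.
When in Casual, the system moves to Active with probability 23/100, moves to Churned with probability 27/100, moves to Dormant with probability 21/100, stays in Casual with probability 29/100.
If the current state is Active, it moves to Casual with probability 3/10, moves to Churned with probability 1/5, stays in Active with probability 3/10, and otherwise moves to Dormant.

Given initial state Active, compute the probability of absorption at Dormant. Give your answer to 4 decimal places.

Let h(s) be the probability of absorption at Dormant starting from transient state s. Then h(Dormant) = 1 and h(Churned) = 0. By first-step analysis:
h(Casual) = 0.27·0 + 0.21·1 + 0.29·h(Casual) + 0.23·h(Active)
h(Active) = 0.2·0 + 0.2·1 + 0.3·h(Casual) + 0.3·h(Active)
Solving: h(Casual) = 0.4509, h(Active) = 0.4790.
Starting from Active, the probability is 0.4790.

0.4790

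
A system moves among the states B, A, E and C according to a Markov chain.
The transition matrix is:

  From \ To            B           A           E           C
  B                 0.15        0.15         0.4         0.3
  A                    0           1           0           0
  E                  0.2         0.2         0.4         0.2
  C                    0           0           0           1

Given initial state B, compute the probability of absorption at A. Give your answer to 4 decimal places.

0.3953

Let h(s) be the probability of absorption at A starting from transient state s. Then h(A) = 1 and h(C) = 0. By first-step analysis:
h(B) = 0.15·h(B) + 0.15·1 + 0.4·h(E) + 0.3·0
h(E) = 0.2·h(B) + 0.2·1 + 0.4·h(E) + 0.2·0
Solving: h(B) = 0.3953, h(E) = 0.4651.
Starting from B, the probability is 0.3953.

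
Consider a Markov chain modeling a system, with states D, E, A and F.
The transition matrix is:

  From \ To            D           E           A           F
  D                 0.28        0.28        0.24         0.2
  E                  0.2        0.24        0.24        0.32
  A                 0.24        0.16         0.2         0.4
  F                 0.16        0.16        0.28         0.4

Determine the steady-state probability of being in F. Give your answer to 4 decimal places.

0.3412

Let the stationary distribution be π with π = πP and π_1 + π_2 + π_3 + π_4 = 1.
π_1 = 0.28·π_1 + 0.2·π_2 + 0.24·π_3 + 0.16·π_4
π_2 = 0.28·π_1 + 0.24·π_2 + 0.16·π_3 + 0.16·π_4
π_3 = 0.24·π_1 + 0.24·π_2 + 0.2·π_3 + 0.28·π_4
Solving with the normalization constraint gives π = (0.2132, 0.2017, 0.2439, 0.3412).
So the stationary probability of F is 0.3412.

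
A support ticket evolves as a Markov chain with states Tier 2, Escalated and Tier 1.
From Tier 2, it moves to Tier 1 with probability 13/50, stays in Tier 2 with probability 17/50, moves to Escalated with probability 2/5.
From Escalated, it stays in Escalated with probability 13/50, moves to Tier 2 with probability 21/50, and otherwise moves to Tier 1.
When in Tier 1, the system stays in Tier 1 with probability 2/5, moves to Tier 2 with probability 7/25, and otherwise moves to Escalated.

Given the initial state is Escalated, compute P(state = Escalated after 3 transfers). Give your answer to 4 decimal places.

0.3270

Propagate the distribution vector 3 transfers from Escalated.
After 0 transfers: (0.0000, 1.0000, 0.0000)
After 1 transfer: (0.4200, 0.2600, 0.3200)
After 2 transfers: (0.3416, 0.3380, 0.3204)
After 3 transfers: (0.3478, 0.3270, 0.3251)
P(in Escalated after 3 transfers) = 0.3270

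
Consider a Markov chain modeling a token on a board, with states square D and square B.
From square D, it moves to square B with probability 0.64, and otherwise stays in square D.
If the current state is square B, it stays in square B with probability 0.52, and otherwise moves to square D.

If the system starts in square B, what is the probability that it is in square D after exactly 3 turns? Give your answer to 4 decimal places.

0.4293

Propagate the distribution vector 3 turns from square B.
After 0 turns: (0.0000, 1.0000)
After 1 turn: (0.4800, 0.5200)
After 2 turns: (0.4224, 0.5776)
After 3 turns: (0.4293, 0.5707)
P(in square D after 3 turns) = 0.4293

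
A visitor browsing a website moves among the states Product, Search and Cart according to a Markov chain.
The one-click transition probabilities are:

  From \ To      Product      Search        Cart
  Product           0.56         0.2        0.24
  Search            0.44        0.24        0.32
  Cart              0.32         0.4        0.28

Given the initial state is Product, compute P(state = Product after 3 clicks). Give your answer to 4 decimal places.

0.4655

Propagate the distribution vector 3 clicks from Product.
After 0 clicks: (1.0000, 0.0000, 0.0000)
After 1 click: (0.5600, 0.2000, 0.2400)
After 2 clicks: (0.4784, 0.2560, 0.2656)
After 3 clicks: (0.4655, 0.2634, 0.2711)
P(in Product after 3 clicks) = 0.4655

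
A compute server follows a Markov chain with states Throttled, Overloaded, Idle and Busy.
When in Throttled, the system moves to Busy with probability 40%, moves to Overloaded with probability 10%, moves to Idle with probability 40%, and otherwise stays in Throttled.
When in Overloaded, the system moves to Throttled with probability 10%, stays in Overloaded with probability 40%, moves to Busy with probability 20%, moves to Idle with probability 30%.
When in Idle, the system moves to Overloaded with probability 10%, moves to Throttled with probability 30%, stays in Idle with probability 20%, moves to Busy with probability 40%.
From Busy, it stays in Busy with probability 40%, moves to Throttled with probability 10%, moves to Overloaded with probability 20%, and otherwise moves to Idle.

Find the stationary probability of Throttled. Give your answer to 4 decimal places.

Let the stationary distribution be π with π = πP and π_1 + π_2 + π_3 + π_4 = 1.
π_1 = 0.1·π_1 + 0.1·π_2 + 0.3·π_3 + 0.1·π_4
π_2 = 0.1·π_1 + 0.4·π_2 + 0.1·π_3 + 0.2·π_4
π_3 = 0.4·π_1 + 0.3·π_2 + 0.2·π_3 + 0.3·π_4
Solving with the normalization constraint gives π = (0.1574, 0.1944, 0.2870, 0.3611).
So the stationary probability of Throttled is 0.1574.

0.1574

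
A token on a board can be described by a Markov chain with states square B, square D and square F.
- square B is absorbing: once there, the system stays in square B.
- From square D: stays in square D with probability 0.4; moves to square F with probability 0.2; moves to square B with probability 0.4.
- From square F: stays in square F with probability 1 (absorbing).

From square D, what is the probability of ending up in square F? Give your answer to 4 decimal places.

0.3333

Let h(s) be the probability of absorption at square F starting from transient state s. Then h(square F) = 1 and h(square B) = 0. By first-step analysis:
h(square D) = 0.4·0 + 0.4·h(square D) + 0.2·1
Solving: h(square D) = 0.3333.
Starting from square D, the probability is 0.3333.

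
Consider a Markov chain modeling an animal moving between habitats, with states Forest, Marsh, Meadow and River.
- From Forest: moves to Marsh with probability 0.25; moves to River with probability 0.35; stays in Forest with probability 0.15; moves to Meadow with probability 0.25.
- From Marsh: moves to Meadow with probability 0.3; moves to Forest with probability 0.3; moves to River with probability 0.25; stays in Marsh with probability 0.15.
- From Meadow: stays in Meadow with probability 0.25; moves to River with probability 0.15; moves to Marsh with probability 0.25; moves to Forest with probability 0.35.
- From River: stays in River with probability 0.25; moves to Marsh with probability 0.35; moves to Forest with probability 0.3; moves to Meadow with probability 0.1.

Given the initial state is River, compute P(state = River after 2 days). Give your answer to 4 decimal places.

Propagate the distribution vector 2 days from River.
After 0 days: (0.0000, 0.0000, 0.0000, 1.0000)
After 1 day: (0.3000, 0.3500, 0.1000, 0.2500)
After 2 days: (0.2600, 0.2400, 0.2300, 0.2700)
P(in River after 2 days) = 0.2700

0.2700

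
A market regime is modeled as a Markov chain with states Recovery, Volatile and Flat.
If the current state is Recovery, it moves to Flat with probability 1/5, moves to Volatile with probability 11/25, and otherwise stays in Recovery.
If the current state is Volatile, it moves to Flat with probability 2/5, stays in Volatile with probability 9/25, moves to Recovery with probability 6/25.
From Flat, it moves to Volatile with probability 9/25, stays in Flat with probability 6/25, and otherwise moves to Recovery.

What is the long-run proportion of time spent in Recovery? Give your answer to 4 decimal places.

0.3252

Let the stationary distribution be π with π = πP and π_1 + π_2 + π_3 = 1.
π_1 = 0.36·π_1 + 0.24·π_2 + 0.4·π_3
π_2 = 0.44·π_1 + 0.36·π_2 + 0.36·π_3
Solving with the normalization constraint gives π = (0.3252, 0.3860, 0.2888).
So the stationary probability of Recovery is 0.3252.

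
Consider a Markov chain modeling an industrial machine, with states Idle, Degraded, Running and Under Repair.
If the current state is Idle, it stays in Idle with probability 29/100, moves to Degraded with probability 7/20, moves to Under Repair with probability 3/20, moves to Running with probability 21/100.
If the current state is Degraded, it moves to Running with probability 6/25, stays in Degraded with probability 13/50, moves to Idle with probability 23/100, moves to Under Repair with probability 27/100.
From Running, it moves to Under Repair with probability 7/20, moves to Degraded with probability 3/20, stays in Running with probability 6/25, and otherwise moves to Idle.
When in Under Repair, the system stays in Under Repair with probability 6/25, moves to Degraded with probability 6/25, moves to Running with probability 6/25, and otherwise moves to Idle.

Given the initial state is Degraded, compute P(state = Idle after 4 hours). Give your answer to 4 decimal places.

Propagate the distribution vector 4 hours from Degraded.
After 0 hours: (0.0000, 1.0000, 0.0000, 0.0000)
After 1 hour: (0.2300, 0.2600, 0.2400, 0.2700)
After 2 hours: (0.2645, 0.2489, 0.2331, 0.2535)
After 3 hours: (0.2655, 0.2531, 0.2321, 0.2493)
After 4 hours: (0.2654, 0.2534, 0.2320, 0.2492)
P(in Idle after 4 hours) = 0.2654

0.2654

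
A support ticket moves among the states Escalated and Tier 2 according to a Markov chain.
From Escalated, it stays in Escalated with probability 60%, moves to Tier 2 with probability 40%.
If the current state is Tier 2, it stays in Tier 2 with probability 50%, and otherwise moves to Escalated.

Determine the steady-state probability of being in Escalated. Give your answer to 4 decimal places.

0.5556

Let the stationary distribution be π with π = πP and π_1 + π_2 = 1.
π_1 = 0.6·π_1 + 0.5·π_2
Solving with the normalization constraint gives π = (0.5556, 0.4444).
So the stationary probability of Escalated is 0.5556.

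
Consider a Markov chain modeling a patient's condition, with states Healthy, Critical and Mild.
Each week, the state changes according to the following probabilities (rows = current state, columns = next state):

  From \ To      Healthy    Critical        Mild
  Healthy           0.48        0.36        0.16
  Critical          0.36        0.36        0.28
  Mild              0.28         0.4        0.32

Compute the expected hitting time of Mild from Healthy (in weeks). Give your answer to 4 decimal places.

Let t(s) be the expected number of weeks to first reach Mild from state s, with t(Mild) = 0. Conditioning on the first week:
t(Healthy) = 1 + 0.48·t(Healthy) + 0.36·t(Critical)
t(Critical) = 1 + 0.36·t(Healthy) + 0.36·t(Critical)
Solving: t(Healthy) = 4.9213, t(Critical) = 4.3307.
Expected weeks from Healthy to Mild: 4.9213.

4.9213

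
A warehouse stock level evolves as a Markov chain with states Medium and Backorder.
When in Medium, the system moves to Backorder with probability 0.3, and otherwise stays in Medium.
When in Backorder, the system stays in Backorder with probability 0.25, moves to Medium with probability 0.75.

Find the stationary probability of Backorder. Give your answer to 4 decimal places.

Let the stationary distribution be π with π = πP and π_1 + π_2 = 1.
π_1 = 0.7·π_1 + 0.75·π_2
Solving with the normalization constraint gives π = (0.7143, 0.2857).
So the stationary probability of Backorder is 0.2857.

0.2857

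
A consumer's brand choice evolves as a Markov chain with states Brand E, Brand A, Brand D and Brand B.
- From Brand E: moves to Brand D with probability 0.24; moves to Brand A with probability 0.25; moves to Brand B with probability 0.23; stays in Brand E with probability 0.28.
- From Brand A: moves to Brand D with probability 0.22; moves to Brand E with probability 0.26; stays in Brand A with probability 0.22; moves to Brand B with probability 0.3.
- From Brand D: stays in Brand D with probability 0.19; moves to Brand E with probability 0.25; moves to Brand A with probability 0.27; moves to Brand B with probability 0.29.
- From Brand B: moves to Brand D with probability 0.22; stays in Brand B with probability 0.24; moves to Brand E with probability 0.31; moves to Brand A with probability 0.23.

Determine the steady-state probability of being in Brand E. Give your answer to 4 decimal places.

Let the stationary distribution be π with π = πP and π_1 + π_2 + π_3 + π_4 = 1.
π_1 = 0.28·π_1 + 0.26·π_2 + 0.25·π_3 + 0.31·π_4
π_2 = 0.25·π_1 + 0.22·π_2 + 0.27·π_3 + 0.23·π_4
π_3 = 0.24·π_1 + 0.22·π_2 + 0.19·π_3 + 0.22·π_4
Solving with the normalization constraint gives π = (0.2765, 0.2419, 0.2190, 0.2627).
So the stationary probability of Brand E is 0.2765.

0.2765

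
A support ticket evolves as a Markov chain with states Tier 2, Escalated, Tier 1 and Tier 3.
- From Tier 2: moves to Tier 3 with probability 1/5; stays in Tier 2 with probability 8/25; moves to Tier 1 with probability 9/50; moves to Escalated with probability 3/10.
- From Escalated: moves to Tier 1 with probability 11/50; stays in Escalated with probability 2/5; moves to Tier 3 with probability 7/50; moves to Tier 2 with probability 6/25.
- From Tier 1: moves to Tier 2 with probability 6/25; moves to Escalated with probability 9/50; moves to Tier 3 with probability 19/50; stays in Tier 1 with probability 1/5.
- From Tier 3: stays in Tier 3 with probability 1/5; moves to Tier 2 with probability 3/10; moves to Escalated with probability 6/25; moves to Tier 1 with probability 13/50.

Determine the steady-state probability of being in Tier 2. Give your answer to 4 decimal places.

Let the stationary distribution be π with π = πP and π_1 + π_2 + π_3 + π_4 = 1.
π_1 = 0.32·π_1 + 0.24·π_2 + 0.24·π_3 + 0.3·π_4
π_2 = 0.3·π_1 + 0.4·π_2 + 0.18·π_3 + 0.24·π_4
π_3 = 0.18·π_1 + 0.22·π_2 + 0.2·π_3 + 0.26·π_4
Solving with the normalization constraint gives π = (0.2753, 0.2901, 0.2136, 0.2210).
So the stationary probability of Tier 2 is 0.2753.

0.2753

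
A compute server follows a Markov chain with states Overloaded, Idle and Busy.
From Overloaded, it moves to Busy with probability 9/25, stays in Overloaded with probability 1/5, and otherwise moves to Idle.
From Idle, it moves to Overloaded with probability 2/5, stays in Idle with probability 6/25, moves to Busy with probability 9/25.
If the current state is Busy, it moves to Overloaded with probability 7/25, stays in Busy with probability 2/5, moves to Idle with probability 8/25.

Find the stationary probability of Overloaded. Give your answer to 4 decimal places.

Let the stationary distribution be π with π = πP and π_1 + π_2 + π_3 = 1.
π_1 = 0.2·π_1 + 0.4·π_2 + 0.28·π_3
π_2 = 0.44·π_1 + 0.24·π_2 + 0.32·π_3
Solving with the normalization constraint gives π = (0.2958, 0.3292, 0.3750).
So the stationary probability of Overloaded is 0.2958.

0.2958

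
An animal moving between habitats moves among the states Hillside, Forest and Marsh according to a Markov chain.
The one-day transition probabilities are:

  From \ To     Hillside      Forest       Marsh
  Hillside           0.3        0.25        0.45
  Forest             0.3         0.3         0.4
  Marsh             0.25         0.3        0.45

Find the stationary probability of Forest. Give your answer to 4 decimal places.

Let the stationary distribution be π with π = πP and π_1 + π_2 + π_3 = 1.
π_1 = 0.3·π_1 + 0.3·π_2 + 0.25·π_3
π_2 = 0.25·π_1 + 0.3·π_2 + 0.3·π_3
Solving with the normalization constraint gives π = (0.2782, 0.2861, 0.4357).
So the stationary probability of Forest is 0.2861.

0.2861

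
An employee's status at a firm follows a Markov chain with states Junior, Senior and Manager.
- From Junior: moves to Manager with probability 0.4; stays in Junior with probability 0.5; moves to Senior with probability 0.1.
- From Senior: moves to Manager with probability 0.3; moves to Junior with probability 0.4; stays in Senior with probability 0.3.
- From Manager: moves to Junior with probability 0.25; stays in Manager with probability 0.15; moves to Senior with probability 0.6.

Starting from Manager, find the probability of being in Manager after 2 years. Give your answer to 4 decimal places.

0.3025

Sum over the intermediate state after 1 year:
P = P(Manager→Junior)·P(Junior→Manager) + P(Manager→Senior)·P(Senior→Manager) + P(Manager→Manager)·P(Manager→Manager)
  = 0.25×0.4 + 0.6×0.3 + 0.15×0.15
  = 0.1000 + 0.1800 + 0.0225 = 0.3025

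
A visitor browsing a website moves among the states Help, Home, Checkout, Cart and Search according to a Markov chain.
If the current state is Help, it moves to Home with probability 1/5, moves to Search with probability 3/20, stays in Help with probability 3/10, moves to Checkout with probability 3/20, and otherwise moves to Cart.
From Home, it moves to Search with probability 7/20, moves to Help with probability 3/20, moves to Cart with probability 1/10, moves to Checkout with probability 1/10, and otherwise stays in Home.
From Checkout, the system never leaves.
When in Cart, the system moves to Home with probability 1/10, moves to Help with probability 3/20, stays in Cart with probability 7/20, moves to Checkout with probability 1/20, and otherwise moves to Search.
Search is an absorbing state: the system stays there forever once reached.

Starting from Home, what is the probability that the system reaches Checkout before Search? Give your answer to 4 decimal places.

0.2429

Let h(s) be the probability of absorption at Checkout starting from transient state s. Then h(Checkout) = 1 and h(Search) = 0. By first-step analysis:
h(Help) = 0.3·h(Help) + 0.2·h(Home) + 0.15·1 + 0.2·h(Cart) + 0.15·0
h(Home) = 0.15·h(Help) + 0.3·h(Home) + 0.1·1 + 0.1·h(Cart) + 0.35·0
h(Cart) = 0.15·h(Help) + 0.1·h(Home) + 0.05·1 + 0.35·h(Cart) + 0.35·0
Solving: h(Help) = 0.3387, h(Home) = 0.2429, h(Cart) = 0.1925.
Starting from Home, the probability is 0.2429.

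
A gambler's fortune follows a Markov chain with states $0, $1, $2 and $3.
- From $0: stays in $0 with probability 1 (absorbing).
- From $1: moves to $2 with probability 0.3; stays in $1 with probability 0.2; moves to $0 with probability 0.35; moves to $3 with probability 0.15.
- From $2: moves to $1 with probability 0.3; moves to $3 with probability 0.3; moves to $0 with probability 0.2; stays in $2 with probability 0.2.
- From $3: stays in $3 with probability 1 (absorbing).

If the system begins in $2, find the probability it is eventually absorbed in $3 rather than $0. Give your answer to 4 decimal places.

Let h(s) be the probability of absorption at $3 starting from transient state s. Then h($3) = 1 and h($0) = 0. By first-step analysis:
h($1) = 0.35·0 + 0.2·h($1) + 0.3·h($2) + 0.15·1
h($2) = 0.2·0 + 0.3·h($1) + 0.2·h($2) + 0.3·1
Solving: h($1) = 0.3818, h($2) = 0.5182.
Starting from $2, the probability is 0.5182.

0.5182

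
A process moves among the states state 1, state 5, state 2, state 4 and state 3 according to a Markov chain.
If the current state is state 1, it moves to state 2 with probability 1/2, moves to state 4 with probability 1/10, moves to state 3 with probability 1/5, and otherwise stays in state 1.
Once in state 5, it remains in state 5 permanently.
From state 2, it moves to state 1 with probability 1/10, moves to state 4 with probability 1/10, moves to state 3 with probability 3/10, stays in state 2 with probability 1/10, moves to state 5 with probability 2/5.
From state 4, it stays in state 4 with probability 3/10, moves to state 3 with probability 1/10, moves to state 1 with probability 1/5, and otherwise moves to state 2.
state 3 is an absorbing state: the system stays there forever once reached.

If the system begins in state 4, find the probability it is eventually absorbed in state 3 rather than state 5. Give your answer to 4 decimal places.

0.5852

Let h(s) be the probability of absorption at state 3 starting from transient state s. Then h(state 3) = 1 and h(state 5) = 0. By first-step analysis:
h(state 1) = 0.2·h(state 1) + 0.5·h(state 2) + 0.1·h(state 4) + 0.2·1
h(state 2) = 0.1·h(state 1) + 0.4·0 + 0.1·h(state 2) + 0.1·h(state 4) + 0.3·1
h(state 4) = 0.2·h(state 1) + 0.4·h(state 2) + 0.3·h(state 4) + 0.1·1
Solving: h(state 1) = 0.6148, h(state 2) = 0.4667, h(state 4) = 0.5852.
Starting from state 4, the probability is 0.5852.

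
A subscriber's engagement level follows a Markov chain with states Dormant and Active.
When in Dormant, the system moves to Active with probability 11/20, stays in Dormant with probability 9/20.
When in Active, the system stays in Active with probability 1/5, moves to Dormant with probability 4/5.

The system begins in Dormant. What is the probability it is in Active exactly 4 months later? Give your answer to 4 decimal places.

Propagate the distribution vector 4 months from Dormant.
After 0 months: (1.0000, 0.0000)
After 1 month: (0.4500, 0.5500)
After 2 months: (0.6425, 0.3575)
After 3 months: (0.5751, 0.4249)
After 4 months: (0.5987, 0.4013)
P(in Active after 4 months) = 0.4013

0.4013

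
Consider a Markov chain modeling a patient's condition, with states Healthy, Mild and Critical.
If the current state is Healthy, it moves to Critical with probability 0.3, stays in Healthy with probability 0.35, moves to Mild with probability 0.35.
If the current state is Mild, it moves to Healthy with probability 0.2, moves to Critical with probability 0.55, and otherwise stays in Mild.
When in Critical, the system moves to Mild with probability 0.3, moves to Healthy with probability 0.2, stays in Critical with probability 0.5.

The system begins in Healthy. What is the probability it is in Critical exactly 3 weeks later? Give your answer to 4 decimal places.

0.4645

Propagate the distribution vector 3 weeks from Healthy.
After 0 weeks: (1.0000, 0.0000, 0.0000)
After 1 week: (0.3500, 0.3500, 0.3000)
After 2 weeks: (0.2525, 0.3000, 0.4475)
After 3 weeks: (0.2379, 0.2976, 0.4645)
P(in Critical after 3 weeks) = 0.4645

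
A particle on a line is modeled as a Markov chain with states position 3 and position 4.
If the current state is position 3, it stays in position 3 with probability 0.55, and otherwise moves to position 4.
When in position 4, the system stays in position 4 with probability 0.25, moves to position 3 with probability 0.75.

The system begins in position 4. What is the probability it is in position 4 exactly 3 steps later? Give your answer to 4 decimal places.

Propagate the distribution vector 3 steps from position 4.
After 0 steps: (0.0000, 1.0000)
After 1 step: (0.7500, 0.2500)
After 2 steps: (0.6000, 0.4000)
After 3 steps: (0.6300, 0.3700)
P(in position 4 after 3 steps) = 0.3700

0.3700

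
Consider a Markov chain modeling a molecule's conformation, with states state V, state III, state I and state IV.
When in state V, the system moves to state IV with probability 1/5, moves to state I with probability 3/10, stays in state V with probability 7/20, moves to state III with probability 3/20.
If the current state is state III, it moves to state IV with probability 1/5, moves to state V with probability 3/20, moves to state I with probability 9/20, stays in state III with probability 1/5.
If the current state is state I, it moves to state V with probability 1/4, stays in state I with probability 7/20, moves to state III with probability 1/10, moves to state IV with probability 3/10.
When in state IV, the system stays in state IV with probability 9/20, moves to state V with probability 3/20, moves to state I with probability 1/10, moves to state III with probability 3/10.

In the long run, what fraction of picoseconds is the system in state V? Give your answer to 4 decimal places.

Let the stationary distribution be π with π = πP and π_1 + π_2 + π_3 + π_4 = 1.
π_1 = 0.35·π_1 + 0.15·π_2 + 0.25·π_3 + 0.15·π_4
π_2 = 0.15·π_1 + 0.2·π_2 + 0.1·π_3 + 0.3·π_4
π_3 = 0.3·π_1 + 0.45·π_2 + 0.35·π_3 + 0.1·π_4
Solving with the normalization constraint gives π = (0.2227, 0.1911, 0.2819, 0.3043).
So the stationary probability of state V is 0.2227.

0.2227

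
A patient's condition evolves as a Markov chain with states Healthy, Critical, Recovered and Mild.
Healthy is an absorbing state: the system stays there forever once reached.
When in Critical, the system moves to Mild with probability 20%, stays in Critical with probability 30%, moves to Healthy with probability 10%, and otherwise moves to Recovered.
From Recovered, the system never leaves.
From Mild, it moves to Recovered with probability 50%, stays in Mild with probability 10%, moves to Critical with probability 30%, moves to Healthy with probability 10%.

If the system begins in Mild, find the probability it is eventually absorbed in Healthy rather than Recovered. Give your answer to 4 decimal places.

Let h(s) be the probability of absorption at Healthy starting from transient state s. Then h(Healthy) = 1 and h(Recovered) = 0. By first-step analysis:
h(Critical) = 0.1·1 + 0.3·h(Critical) + 0.4·0 + 0.2·h(Mild)
h(Mild) = 0.1·1 + 0.3·h(Critical) + 0.5·0 + 0.1·h(Mild)
Solving: h(Critical) = 0.1930, h(Mild) = 0.1754.
Starting from Mild, the probability is 0.1754.

0.1754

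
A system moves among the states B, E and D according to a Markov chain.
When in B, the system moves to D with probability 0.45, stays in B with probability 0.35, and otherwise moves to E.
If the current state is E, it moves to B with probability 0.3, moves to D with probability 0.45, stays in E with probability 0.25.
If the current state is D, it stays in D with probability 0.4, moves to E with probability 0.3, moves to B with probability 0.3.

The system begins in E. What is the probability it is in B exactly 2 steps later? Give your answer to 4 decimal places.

0.3150

Sum over the intermediate state after 1 step:
P = P(E→B)·P(B→B) + P(E→E)·P(E→B) + P(E→D)·P(D→B)
  = 0.3×0.35 + 0.25×0.3 + 0.45×0.3
  = 0.1050 + 0.0750 + 0.1350 = 0.3150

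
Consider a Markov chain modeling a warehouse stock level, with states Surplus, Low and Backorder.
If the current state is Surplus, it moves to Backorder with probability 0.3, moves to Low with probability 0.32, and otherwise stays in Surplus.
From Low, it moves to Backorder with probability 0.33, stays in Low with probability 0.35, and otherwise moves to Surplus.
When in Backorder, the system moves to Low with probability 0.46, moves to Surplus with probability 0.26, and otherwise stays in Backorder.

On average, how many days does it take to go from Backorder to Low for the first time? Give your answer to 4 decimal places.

2.3887

Let t(s) be the expected number of days to first reach Low from state s, with t(Low) = 0. Conditioning on the first day:
t(Surplus) = 1 + 0.38·t(Surplus) + 0.3·t(Backorder)
t(Backorder) = 1 + 0.26·t(Surplus) + 0.28·t(Backorder)
Solving: t(Surplus) = 2.7687, t(Backorder) = 2.3887.
Expected days from Backorder to Low: 2.3887.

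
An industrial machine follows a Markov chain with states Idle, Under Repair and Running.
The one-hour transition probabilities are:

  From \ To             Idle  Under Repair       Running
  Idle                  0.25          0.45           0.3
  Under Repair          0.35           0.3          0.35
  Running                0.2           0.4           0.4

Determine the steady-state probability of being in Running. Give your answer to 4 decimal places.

Let the stationary distribution be π with π = πP and π_1 + π_2 + π_3 = 1.
π_1 = 0.25·π_1 + 0.35·π_2 + 0.2·π_3
π_2 = 0.45·π_1 + 0.3·π_2 + 0.4·π_3
Solving with the normalization constraint gives π = (0.2699, 0.3759, 0.3542).
So the stationary probability of Running is 0.3542.

0.3542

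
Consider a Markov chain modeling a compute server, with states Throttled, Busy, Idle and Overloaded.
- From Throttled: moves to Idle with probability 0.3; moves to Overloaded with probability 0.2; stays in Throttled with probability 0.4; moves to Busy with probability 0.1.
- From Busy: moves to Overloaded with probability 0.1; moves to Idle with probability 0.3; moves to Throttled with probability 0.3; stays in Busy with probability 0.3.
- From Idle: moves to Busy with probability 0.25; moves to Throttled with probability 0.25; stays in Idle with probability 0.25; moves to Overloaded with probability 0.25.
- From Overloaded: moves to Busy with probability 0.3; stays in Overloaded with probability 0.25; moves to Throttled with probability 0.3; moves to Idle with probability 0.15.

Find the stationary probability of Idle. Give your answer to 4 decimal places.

0.2571

Let the stationary distribution be π with π = πP and π_1 + π_2 + π_3 + π_4 = 1.
π_1 = 0.4·π_1 + 0.3·π_2 + 0.25·π_3 + 0.3·π_4
π_2 = 0.1·π_1 + 0.3·π_2 + 0.25·π_3 + 0.3·π_4
π_3 = 0.3·π_1 + 0.3·π_2 + 0.25·π_3 + 0.15·π_4
Solving with the normalization constraint gives π = (0.3191, 0.2233, 0.2571, 0.2005).
So the stationary probability of Idle is 0.2571.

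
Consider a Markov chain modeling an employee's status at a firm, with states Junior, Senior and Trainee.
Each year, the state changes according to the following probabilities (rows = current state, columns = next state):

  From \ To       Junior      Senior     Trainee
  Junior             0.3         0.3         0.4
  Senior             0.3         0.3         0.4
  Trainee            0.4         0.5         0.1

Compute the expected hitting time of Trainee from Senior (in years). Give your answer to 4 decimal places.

2.5000

Let t(s) be the expected number of years to first reach Trainee from state s, with t(Trainee) = 0. Conditioning on the first year:
t(Junior) = 1 + 0.3·t(Junior) + 0.3·t(Senior)
t(Senior) = 1 + 0.3·t(Junior) + 0.3·t(Senior)
Solving: t(Junior) = 2.5000, t(Senior) = 2.5000.
Expected years from Senior to Trainee: 2.5000.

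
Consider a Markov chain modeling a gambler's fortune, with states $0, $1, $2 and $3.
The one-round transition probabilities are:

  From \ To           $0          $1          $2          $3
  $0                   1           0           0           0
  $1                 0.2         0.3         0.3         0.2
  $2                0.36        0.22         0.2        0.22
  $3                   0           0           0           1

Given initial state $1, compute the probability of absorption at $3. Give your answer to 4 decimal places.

0.4575

Let h(s) be the probability of absorption at $3 starting from transient state s. Then h($3) = 1 and h($0) = 0. By first-step analysis:
h($1) = 0.2·0 + 0.3·h($1) + 0.3·h($2) + 0.2·1
h($2) = 0.36·0 + 0.22·h($1) + 0.2·h($2) + 0.22·1
Solving: h($1) = 0.4575, h($2) = 0.4008.
Starting from $1, the probability is 0.4575.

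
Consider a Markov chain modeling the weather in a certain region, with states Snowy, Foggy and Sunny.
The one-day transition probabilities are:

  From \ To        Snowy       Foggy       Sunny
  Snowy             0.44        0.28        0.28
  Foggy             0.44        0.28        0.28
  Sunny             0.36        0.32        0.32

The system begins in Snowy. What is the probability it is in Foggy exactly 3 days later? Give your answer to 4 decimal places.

0.2916

Propagate the distribution vector 3 days from Snowy.
After 0 days: (1.0000, 0.0000, 0.0000)
After 1 day: (0.4400, 0.2800, 0.2800)
After 2 days: (0.4176, 0.2912, 0.2912)
After 3 days: (0.4167, 0.2916, 0.2916)
P(in Foggy after 3 days) = 0.2916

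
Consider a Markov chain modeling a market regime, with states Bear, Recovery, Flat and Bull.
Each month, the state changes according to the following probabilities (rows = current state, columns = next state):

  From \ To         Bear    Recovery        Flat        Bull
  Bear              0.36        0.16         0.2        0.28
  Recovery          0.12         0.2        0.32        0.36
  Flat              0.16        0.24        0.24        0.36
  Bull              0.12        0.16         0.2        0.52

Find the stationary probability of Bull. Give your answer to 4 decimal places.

0.4124

Let the stationary distribution be π with π = πP and π_1 + π_2 + π_3 + π_4 = 1.
π_1 = 0.36·π_1 + 0.12·π_2 + 0.16·π_3 + 0.12·π_4
π_2 = 0.16·π_1 + 0.2·π_2 + 0.24·π_3 + 0.16·π_4
π_3 = 0.2·π_1 + 0.32·π_2 + 0.24·π_3 + 0.2·π_4
Solving with the normalization constraint gives π = (0.1701, 0.1860, 0.2316, 0.4124).
So the stationary probability of Bull is 0.4124.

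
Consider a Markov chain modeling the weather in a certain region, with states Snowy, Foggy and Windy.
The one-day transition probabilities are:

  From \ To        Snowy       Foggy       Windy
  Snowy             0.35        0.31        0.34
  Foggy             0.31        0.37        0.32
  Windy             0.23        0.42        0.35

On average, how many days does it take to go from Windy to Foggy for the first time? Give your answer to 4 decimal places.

Let t(s) be the expected number of days to first reach Foggy from state s, with t(Foggy) = 0. Conditioning on the first day:
t(Snowy) = 1 + 0.35·t(Snowy) + 0.34·t(Windy)
t(Windy) = 1 + 0.23·t(Snowy) + 0.35·t(Windy)
Solving: t(Snowy) = 2.8754, t(Windy) = 2.5559.
Expected days from Windy to Foggy: 2.5559.

2.5559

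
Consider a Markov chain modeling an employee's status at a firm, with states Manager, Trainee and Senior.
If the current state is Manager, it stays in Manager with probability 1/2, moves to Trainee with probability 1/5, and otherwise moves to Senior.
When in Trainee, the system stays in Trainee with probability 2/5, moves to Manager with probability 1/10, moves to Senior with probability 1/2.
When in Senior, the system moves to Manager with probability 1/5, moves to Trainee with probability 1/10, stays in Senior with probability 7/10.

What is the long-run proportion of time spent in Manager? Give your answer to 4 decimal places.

0.2600

Let the stationary distribution be π with π = πP and π_1 + π_2 + π_3 = 1.
π_1 = 0.5·π_1 + 0.1·π_2 + 0.2·π_3
π_2 = 0.2·π_1 + 0.4·π_2 + 0.1·π_3
Solving with the normalization constraint gives π = (0.2600, 0.1800, 0.5600).
So the stationary probability of Manager is 0.2600.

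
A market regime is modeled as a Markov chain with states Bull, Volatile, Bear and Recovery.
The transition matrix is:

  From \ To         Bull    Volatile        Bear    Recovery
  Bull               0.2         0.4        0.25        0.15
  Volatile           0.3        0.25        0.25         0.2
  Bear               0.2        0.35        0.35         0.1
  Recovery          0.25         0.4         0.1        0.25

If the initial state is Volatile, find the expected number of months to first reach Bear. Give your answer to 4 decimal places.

Let t(s) be the expected number of months to first reach Bear from state s, with t(Bear) = 0. Conditioning on the first month:
t(Bull) = 1 + 0.2·t(Bull) + 0.4·t(Volatile) + 0.15·t(Recovery)
t(Volatile) = 1 + 0.3·t(Bull) + 0.25·t(Volatile) + 0.2·t(Recovery)
t(Recovery) = 1 + 0.25·t(Bull) + 0.4·t(Volatile) + 0.25·t(Recovery)
Solving: t(Bull) = 4.5024, t(Volatile) = 4.5351, t(Recovery) = 5.2529.
Expected months from Volatile to Bear: 4.5351.

4.5351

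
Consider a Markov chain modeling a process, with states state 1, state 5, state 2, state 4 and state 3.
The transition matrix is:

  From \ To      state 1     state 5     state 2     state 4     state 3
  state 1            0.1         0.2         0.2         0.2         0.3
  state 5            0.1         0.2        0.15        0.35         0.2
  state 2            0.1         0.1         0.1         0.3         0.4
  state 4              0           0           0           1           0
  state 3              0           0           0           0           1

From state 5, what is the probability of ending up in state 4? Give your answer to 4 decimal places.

0.5777

Let h(s) be the probability of absorption at state 4 starting from transient state s. Then h(state 4) = 1 and h(state 3) = 0. By first-step analysis:
h(state 1) = 0.1·h(state 1) + 0.2·h(state 5) + 0.2·h(state 2) + 0.2·1 + 0.3·0
h(state 5) = 0.1·h(state 1) + 0.2·h(state 5) + 0.15·h(state 2) + 0.35·1 + 0.2·0
h(state 2) = 0.1·h(state 1) + 0.1·h(state 5) + 0.1·h(state 2) + 0.3·1 + 0.4·0
Solving: h(state 1) = 0.4500, h(state 5) = 0.5777, h(state 2) = 0.4475.
Starting from state 5, the probability is 0.5777.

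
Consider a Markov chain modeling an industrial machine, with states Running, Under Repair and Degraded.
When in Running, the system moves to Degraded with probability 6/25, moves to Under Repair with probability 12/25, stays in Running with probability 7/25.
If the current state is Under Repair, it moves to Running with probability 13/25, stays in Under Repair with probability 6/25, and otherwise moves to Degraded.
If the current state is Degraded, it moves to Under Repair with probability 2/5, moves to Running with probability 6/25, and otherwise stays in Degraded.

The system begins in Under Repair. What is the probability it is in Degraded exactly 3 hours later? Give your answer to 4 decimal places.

0.2723

Propagate the distribution vector 3 hours from Under Repair.
After 0 hours: (0.0000, 1.0000, 0.0000)
After 1 hour: (0.5200, 0.2400, 0.2400)
After 2 hours: (0.3280, 0.4032, 0.2688)
After 3 hours: (0.3660, 0.3617, 0.2723)
P(in Degraded after 3 hours) = 0.2723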